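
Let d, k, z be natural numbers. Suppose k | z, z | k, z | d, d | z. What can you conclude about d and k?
d = k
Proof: Because k | z and z | k, k = z. z | d and d | z, thus z = d. k = z, so k = d. Then d = k.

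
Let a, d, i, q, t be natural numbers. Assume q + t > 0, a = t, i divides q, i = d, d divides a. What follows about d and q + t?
d ≤ q + t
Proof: Since i = d and i divides q, d divides q. Because a = t and d divides a, d divides t. From d divides q, d divides q + t. From q + t > 0, d ≤ q + t.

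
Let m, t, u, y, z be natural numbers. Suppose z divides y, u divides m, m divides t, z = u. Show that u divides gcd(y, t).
z = u and z divides y, hence u divides y. Because u divides m and m divides t, u divides t. u divides y, so u divides gcd(y, t).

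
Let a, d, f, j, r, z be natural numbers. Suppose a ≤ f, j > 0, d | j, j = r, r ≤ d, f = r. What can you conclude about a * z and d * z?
a * z ≤ d * z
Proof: d | j and j > 0, thus d ≤ j. Since j = r, d ≤ r. r ≤ d, so r = d. Because f = r, f = d. From a ≤ f, a ≤ d. Then a * z ≤ d * z.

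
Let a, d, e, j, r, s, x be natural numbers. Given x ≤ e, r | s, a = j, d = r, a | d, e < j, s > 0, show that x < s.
x ≤ e and e < j, hence x < j. From d = r and a | d, a | r. From a = j, j | r. r | s, so j | s. s > 0, so j ≤ s. x < j, so x < s.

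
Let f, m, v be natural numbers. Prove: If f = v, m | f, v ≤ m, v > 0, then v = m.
From f = v and m | f, m | v. v > 0, so m ≤ v. v ≤ m, so v = m.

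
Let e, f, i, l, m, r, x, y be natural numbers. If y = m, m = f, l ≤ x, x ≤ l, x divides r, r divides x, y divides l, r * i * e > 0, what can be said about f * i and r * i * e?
f * i ≤ r * i * e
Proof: y = m and m = f, thus y = f. Since l ≤ x and x ≤ l, l = x. x divides r and r divides x, thus x = r. Since l = x, l = r. Since y divides l, y divides r. From y = f, f divides r. Then f * i divides r * i. Then f * i divides r * i * e. r * i * e > 0, so f * i ≤ r * i * e.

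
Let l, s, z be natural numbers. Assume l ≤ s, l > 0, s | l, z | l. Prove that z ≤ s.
s | l and l > 0, hence s ≤ l. l ≤ s, so l = s. z | l and l > 0, thus z ≤ l. Since l = s, z ≤ s.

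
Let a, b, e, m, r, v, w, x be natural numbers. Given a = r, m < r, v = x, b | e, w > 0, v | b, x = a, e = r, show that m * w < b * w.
x = a and a = r, therefore x = r. v = x, so v = r. Since v | b, r | b. e = r and b | e, hence b | r. Since r | b, r = b. Since m < r, m < b. w > 0, so m * w < b * w.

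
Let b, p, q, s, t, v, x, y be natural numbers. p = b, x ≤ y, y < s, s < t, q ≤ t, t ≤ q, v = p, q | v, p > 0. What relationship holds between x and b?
x < b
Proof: Because y < s and s < t, y < t. q ≤ t and t ≤ q, thus q = t. Because v = p and q | v, q | p. Since p > 0, q ≤ p. q = t, so t ≤ p. Since y < t, y < p. x ≤ y, so x < p. Since p = b, x < b.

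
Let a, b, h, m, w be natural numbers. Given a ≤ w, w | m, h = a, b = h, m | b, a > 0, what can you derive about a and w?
a = w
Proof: b = h and m | b, thus m | h. Since h = a, m | a. Since w | m, w | a. a > 0, so w ≤ a. From a ≤ w, a = w.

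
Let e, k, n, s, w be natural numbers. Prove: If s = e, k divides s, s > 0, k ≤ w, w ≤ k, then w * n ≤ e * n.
Since k ≤ w and w ≤ k, k = w. Since k divides s, w divides s. Since s > 0, w ≤ s. Since s = e, w ≤ e. By multiplying by a non-negative, w * n ≤ e * n.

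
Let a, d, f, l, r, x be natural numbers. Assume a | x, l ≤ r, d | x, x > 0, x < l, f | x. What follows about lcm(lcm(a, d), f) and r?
lcm(lcm(a, d), f) < r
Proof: Since a | x and d | x, lcm(a, d) | x. From f | x, lcm(lcm(a, d), f) | x. x > 0, so lcm(lcm(a, d), f) ≤ x. From x < l and l ≤ r, x < r. lcm(lcm(a, d), f) ≤ x, so lcm(lcm(a, d), f) < r.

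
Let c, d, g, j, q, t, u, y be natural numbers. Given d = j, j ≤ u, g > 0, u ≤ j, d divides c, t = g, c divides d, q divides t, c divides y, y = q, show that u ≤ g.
c divides d and d divides c, therefore c = d. j ≤ u and u ≤ j, thus j = u. Since d = j, d = u. Since c = d, c = u. y = q and c divides y, hence c divides q. Since c = u, u divides q. Because t = g and q divides t, q divides g. u divides q, so u divides g. g > 0, so u ≤ g.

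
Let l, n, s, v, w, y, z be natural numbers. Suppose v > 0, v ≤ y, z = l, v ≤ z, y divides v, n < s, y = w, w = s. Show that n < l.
y = w and w = s, hence y = s. y divides v and v > 0, thus y ≤ v. v ≤ y, so v = y. Because z = l and v ≤ z, v ≤ l. Since v = y, y ≤ l. y = s, so s ≤ l. Since n < s, n < l.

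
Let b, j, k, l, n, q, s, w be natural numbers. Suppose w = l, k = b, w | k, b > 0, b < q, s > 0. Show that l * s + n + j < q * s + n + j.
k = b and w | k, so w | b. w = l, so l | b. Since b > 0, l ≤ b. Since b < q, l < q. Since s > 0, l * s < q * s. Then l * s + n < q * s + n. Then l * s + n + j < q * s + n + j.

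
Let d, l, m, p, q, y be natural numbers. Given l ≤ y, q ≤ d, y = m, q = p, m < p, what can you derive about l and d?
l < d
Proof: y = m and l ≤ y, so l ≤ m. q = p and q ≤ d, therefore p ≤ d. Since m < p, m < d. l ≤ m, so l < d.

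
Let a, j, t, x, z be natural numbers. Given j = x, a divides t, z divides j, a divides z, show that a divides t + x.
Because j = x and z divides j, z divides x. Since a divides z, a divides x. Since a divides t, a divides t + x.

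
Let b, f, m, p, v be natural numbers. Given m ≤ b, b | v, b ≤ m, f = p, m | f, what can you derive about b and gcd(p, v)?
b | gcd(p, v)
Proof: From m ≤ b and b ≤ m, m = b. m | f, so b | f. Since f = p, b | p. b | v, so b | gcd(p, v).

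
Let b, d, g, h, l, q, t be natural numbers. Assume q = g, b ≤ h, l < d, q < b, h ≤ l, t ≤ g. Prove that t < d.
Because q = g and q < b, g < b. b ≤ h, so g < h. t ≤ g, so t < h. h ≤ l and l < d, thus h < d. Since t < h, t < d.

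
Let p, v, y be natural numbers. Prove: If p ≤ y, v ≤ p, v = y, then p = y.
v = y and v ≤ p, thus y ≤ p. Since p ≤ y, p = y.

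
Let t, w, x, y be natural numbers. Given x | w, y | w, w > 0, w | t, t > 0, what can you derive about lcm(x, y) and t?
lcm(x, y) ≤ t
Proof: Because x | w and y | w, lcm(x, y) | w. w > 0, so lcm(x, y) ≤ w. w | t and t > 0, so w ≤ t. lcm(x, y) ≤ w, so lcm(x, y) ≤ t.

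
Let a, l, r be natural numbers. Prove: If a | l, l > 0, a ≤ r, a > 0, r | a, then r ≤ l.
Since r | a and a > 0, r ≤ a. Since a ≤ r, a = r. a | l and l > 0, hence a ≤ l. Because a = r, r ≤ l.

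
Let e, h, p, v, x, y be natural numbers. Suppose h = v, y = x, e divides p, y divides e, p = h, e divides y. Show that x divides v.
e divides y and y divides e, therefore e = y. Since y = x, e = x. p = h and e divides p, thus e divides h. h = v, so e divides v. e = x, so x divides v.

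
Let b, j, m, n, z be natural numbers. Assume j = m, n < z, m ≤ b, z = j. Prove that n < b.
z = j and j = m, so z = m. n < z, so n < m. m ≤ b, so n < b.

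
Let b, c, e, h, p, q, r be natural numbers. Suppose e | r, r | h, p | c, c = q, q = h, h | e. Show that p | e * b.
Since e | r and r | h, e | h. Since h | e, h = e. From c = q and q = h, c = h. p | c, so p | h. h = e, so p | e. Then p | e * b.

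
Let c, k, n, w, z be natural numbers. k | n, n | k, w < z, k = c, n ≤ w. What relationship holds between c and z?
c < z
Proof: n | k and k | n, hence n = k. Since n ≤ w, k ≤ w. Since w < z, k < z. k = c, so c < z.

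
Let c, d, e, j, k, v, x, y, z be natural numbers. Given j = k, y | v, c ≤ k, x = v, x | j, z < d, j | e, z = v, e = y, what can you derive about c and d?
c < d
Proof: x = v and x | j, so v | j. Because e = y and j | e, j | y. y | v, so j | v. From v | j, v = j. j = k, so v = k. Because z = v and z < d, v < d. From v = k, k < d. Since c ≤ k, c < d.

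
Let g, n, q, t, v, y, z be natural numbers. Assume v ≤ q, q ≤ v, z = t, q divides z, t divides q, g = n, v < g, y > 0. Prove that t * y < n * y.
Because v ≤ q and q ≤ v, v = q. Because z = t and q divides z, q divides t. From t divides q, q = t. Since v = q, v = t. From g = n and v < g, v < n. Since v = t, t < n. Using y > 0 and multiplying by a positive, t * y < n * y.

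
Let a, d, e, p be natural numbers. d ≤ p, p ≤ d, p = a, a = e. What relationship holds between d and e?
d = e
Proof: From d ≤ p and p ≤ d, d = p. p = a, so d = a. a = e, so d = e.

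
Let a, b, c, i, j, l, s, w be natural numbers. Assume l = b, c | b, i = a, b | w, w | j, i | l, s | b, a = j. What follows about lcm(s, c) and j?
lcm(s, c) | j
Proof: From b | w and w | j, b | j. Since i = a and a = j, i = j. From l = b and i | l, i | b. i = j, so j | b. Since b | j, b = j. From s | b and c | b, lcm(s, c) | b. Since b = j, lcm(s, c) | j.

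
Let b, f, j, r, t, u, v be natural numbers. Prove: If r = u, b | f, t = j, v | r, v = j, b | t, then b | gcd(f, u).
Since t = j and b | t, b | j. r = u and v | r, hence v | u. v = j, so j | u. Since b | j, b | u. b | f, so b | gcd(f, u).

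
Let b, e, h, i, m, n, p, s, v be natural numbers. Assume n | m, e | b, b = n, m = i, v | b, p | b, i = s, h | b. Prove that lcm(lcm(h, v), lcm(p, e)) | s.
Because m = i and i = s, m = s. h | b and v | b, hence lcm(h, v) | b. Since p | b and e | b, lcm(p, e) | b. lcm(h, v) | b, so lcm(lcm(h, v), lcm(p, e)) | b. Since b = n, lcm(lcm(h, v), lcm(p, e)) | n. n | m, so lcm(lcm(h, v), lcm(p, e)) | m. Because m = s, lcm(lcm(h, v), lcm(p, e)) | s.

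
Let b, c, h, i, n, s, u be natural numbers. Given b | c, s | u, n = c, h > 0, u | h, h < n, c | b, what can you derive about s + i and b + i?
s + i < b + i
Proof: s | u and u | h, thus s | h. h > 0, so s ≤ h. c | b and b | c, therefore c = b. n = c, so n = b. h < n, so h < b. Since s ≤ h, s < b. Then s + i < b + i.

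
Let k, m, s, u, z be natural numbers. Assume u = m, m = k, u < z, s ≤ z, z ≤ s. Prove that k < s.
Since z ≤ s and s ≤ z, z = s. Since u = m and m = k, u = k. u < z, so k < z. z = s, so k < s.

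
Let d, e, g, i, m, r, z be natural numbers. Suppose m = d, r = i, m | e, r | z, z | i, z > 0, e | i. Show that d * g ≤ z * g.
r = i and r | z, thus i | z. Because z | i, i = z. m | e and e | i, hence m | i. i = z, so m | z. Since z > 0, m ≤ z. Since m = d, d ≤ z. Then d * g ≤ z * g.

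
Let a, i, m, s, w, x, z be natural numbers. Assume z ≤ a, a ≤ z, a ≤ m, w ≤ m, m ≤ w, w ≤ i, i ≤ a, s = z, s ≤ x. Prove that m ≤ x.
z ≤ a and a ≤ z, therefore z = a. w ≤ m and m ≤ w, thus w = m. Because w ≤ i and i ≤ a, w ≤ a. Because w = m, m ≤ a. a ≤ m, so a = m. z = a, so z = m. s = z and s ≤ x, so z ≤ x. Since z = m, m ≤ x.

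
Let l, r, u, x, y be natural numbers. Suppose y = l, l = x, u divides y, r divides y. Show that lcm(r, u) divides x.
Because y = l and l = x, y = x. r divides y and u divides y, therefore lcm(r, u) divides y. y = x, so lcm(r, u) divides x.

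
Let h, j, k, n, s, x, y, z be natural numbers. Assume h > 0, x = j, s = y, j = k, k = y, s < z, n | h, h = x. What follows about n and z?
n < z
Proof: h = x and x = j, thus h = j. Since j = k, h = k. k = y, so h = y. Because n | h and h > 0, n ≤ h. Because h = y, n ≤ y. Because s = y and s < z, y < z. n ≤ y, so n < z.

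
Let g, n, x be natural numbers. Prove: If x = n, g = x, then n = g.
Since g = x and x = n, g = n. Then n = g.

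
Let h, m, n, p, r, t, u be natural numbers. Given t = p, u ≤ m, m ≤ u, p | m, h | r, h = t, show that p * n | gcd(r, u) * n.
Since h = t and t = p, h = p. Since h | r, p | r. m ≤ u and u ≤ m, so m = u. Since p | m, p | u. p | r, so p | gcd(r, u). Then p * n | gcd(r, u) * n.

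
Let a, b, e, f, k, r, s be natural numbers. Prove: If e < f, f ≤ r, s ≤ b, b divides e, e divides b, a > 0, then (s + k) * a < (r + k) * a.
From e divides b and b divides e, e = b. Because e < f and f ≤ r, e < r. e = b, so b < r. s ≤ b, so s < r. Then s + k < r + k. From a > 0, by multiplying by a positive, (s + k) * a < (r + k) * a.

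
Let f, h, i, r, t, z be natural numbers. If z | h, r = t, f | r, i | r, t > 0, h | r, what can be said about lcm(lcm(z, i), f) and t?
lcm(lcm(z, i), f) ≤ t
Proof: z | h and h | r, so z | r. i | r, so lcm(z, i) | r. f | r, so lcm(lcm(z, i), f) | r. Because r = t, lcm(lcm(z, i), f) | t. Because t > 0, lcm(lcm(z, i), f) ≤ t.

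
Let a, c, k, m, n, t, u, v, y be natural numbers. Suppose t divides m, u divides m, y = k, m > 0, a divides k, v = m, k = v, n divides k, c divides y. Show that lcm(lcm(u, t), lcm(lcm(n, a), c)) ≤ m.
Because u divides m and t divides m, lcm(u, t) divides m. k = v and v = m, so k = m. Since n divides k and a divides k, lcm(n, a) divides k. y = k and c divides y, hence c divides k. lcm(n, a) divides k, so lcm(lcm(n, a), c) divides k. Because k = m, lcm(lcm(n, a), c) divides m. From lcm(u, t) divides m, lcm(lcm(u, t), lcm(lcm(n, a), c)) divides m. m > 0, so lcm(lcm(u, t), lcm(lcm(n, a), c)) ≤ m.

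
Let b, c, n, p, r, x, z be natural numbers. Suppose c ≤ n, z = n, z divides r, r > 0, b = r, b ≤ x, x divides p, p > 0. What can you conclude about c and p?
c ≤ p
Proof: z divides r and r > 0, hence z ≤ r. Because z = n, n ≤ r. Because c ≤ n, c ≤ r. Because x divides p and p > 0, x ≤ p. Since b ≤ x, b ≤ p. Since b = r, r ≤ p. Since c ≤ r, c ≤ p.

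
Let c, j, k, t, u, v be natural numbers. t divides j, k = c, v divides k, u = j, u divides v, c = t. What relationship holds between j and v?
j = v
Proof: k = c and c = t, thus k = t. Since v divides k, v divides t. Since t divides j, v divides j. u = j and u divides v, hence j divides v. Since v divides j, v = j. Then j = v.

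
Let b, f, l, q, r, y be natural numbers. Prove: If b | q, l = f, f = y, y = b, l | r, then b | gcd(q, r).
From l = f and f = y, l = y. Since y = b, l = b. l | r, so b | r. Because b | q, b | gcd(q, r).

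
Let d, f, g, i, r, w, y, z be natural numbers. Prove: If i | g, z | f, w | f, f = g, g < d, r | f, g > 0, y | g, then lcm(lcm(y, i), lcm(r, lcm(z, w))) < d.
y | g and i | g, so lcm(y, i) | g. z | f and w | f, thus lcm(z, w) | f. Since r | f, lcm(r, lcm(z, w)) | f. f = g, so lcm(r, lcm(z, w)) | g. lcm(y, i) | g, so lcm(lcm(y, i), lcm(r, lcm(z, w))) | g. g > 0, so lcm(lcm(y, i), lcm(r, lcm(z, w))) ≤ g. g < d, so lcm(lcm(y, i), lcm(r, lcm(z, w))) < d.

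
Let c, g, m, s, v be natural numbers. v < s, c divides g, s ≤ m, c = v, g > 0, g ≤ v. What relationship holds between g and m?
g < m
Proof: c divides g and g > 0, therefore c ≤ g. c = v, so v ≤ g. Since g ≤ v, v = g. Since v < s and s ≤ m, v < m. v = g, so g < m.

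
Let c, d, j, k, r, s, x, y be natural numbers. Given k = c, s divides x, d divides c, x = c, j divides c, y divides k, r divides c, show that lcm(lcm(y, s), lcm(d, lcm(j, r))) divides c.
k = c and y divides k, therefore y divides c. x = c and s divides x, thus s divides c. y divides c, so lcm(y, s) divides c. j divides c and r divides c, hence lcm(j, r) divides c. Since d divides c, lcm(d, lcm(j, r)) divides c. lcm(y, s) divides c, so lcm(lcm(y, s), lcm(d, lcm(j, r))) divides c.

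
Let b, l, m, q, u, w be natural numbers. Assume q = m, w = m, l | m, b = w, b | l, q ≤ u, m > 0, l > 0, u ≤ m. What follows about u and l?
u = l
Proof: Because q = m and q ≤ u, m ≤ u. u ≤ m, so u = m. b = w and b | l, thus w | l. From w = m, m | l. l > 0, so m ≤ l. l | m and m > 0, thus l ≤ m. m ≤ l, so m = l. u = m, so u = l.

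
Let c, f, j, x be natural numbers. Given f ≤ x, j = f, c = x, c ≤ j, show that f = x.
c = x and c ≤ j, so x ≤ j. j = f, so x ≤ f. f ≤ x, so f = x.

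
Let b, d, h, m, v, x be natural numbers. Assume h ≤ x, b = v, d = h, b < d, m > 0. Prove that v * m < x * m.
d = h and b < d, so b < h. Since b = v, v < h. h ≤ x, so v < x. Since m > 0, v * m < x * m.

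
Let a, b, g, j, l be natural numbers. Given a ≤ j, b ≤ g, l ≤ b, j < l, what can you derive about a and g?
a < g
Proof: From l ≤ b and b ≤ g, l ≤ g. Since j < l, j < g. a ≤ j, so a < g.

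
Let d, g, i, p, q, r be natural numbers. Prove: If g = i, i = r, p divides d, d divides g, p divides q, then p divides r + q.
Because g = i and i = r, g = r. p divides d and d divides g, so p divides g. g = r, so p divides r. Since p divides q, p divides r + q.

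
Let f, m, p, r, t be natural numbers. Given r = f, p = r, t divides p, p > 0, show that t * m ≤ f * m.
p = r and r = f, therefore p = f. t divides p and p > 0, thus t ≤ p. p = f, so t ≤ f. By multiplying by a non-negative, t * m ≤ f * m.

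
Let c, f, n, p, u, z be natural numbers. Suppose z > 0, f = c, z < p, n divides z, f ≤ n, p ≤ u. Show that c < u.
From f = c and f ≤ n, c ≤ n. n divides z and z > 0, therefore n ≤ z. Since c ≤ n, c ≤ z. z < p, so c < p. p ≤ u, so c < u.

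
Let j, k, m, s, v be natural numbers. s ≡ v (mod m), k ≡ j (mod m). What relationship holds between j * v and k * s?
j * v ≡ k * s (mod m)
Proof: k ≡ j (mod m) and s ≡ v (mod m). By multiplying congruences, k * s ≡ j * v (mod m). Then j * v ≡ k * s (mod m).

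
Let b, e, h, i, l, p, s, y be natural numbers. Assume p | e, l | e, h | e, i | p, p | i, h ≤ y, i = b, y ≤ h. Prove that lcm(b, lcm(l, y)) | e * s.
From p | i and i | p, p = i. Since i = b, p = b. Since p | e, b | e. h ≤ y and y ≤ h, hence h = y. From h | e, y | e. From l | e, lcm(l, y) | e. Since b | e, lcm(b, lcm(l, y)) | e. Then lcm(b, lcm(l, y)) | e * s.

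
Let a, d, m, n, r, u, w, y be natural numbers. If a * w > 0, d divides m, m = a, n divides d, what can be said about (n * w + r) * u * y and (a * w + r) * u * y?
(n * w + r) * u * y ≤ (a * w + r) * u * y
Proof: n divides d and d divides m, hence n divides m. m = a, so n divides a. Then n * w divides a * w. Because a * w > 0, n * w ≤ a * w. Then n * w + r ≤ a * w + r. By multiplying by a non-negative, (n * w + r) * u ≤ (a * w + r) * u. By multiplying by a non-negative, (n * w + r) * u * y ≤ (a * w + r) * u * y.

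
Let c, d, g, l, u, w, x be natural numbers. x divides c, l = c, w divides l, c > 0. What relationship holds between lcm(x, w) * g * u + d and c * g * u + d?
lcm(x, w) * g * u + d ≤ c * g * u + d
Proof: l = c and w divides l, so w divides c. Since x divides c, lcm(x, w) divides c. c > 0, so lcm(x, w) ≤ c. By multiplying by a non-negative, lcm(x, w) * g ≤ c * g. By multiplying by a non-negative, lcm(x, w) * g * u ≤ c * g * u. Then lcm(x, w) * g * u + d ≤ c * g * u + d.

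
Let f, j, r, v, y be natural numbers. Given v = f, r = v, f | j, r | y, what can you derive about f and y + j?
f | y + j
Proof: r = v and v = f, so r = f. r | y, so f | y. Since f | j, f | y + j.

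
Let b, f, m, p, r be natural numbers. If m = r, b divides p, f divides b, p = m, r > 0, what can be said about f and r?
f ≤ r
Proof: p = m and b divides p, hence b divides m. From f divides b, f divides m. Since m = r, f divides r. Since r > 0, f ≤ r.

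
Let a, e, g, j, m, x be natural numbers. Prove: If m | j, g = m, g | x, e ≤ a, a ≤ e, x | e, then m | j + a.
From g = m and g | x, m | x. e ≤ a and a ≤ e, hence e = a. Since x | e, x | a. Since m | x, m | a. Since m | j, m | j + a.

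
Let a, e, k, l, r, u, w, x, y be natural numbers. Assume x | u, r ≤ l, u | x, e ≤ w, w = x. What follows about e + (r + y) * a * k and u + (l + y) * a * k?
e + (r + y) * a * k ≤ u + (l + y) * a * k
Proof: From x | u and u | x, x = u. Since w = x, w = u. Because e ≤ w, e ≤ u. r ≤ l, hence r + y ≤ l + y. Then (r + y) * a ≤ (l + y) * a. Then (r + y) * a * k ≤ (l + y) * a * k. e ≤ u, so e + (r + y) * a * k ≤ u + (l + y) * a * k.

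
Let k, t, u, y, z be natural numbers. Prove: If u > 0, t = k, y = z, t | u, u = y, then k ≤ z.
t | u and u > 0, hence t ≤ u. u = y, so t ≤ y. Since y = z, t ≤ z. t = k, so k ≤ z.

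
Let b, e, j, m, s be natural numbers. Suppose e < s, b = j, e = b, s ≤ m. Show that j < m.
e = b and b = j, therefore e = j. Since e < s and s ≤ m, e < m. e = j, so j < m.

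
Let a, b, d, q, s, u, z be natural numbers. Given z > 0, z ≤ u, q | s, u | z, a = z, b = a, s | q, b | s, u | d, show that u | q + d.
u | z and z > 0, thus u ≤ z. Since z ≤ u, z = u. Since a = z, a = u. s | q and q | s, therefore s = q. b = a and b | s, so a | s. s = q, so a | q. Since a = u, u | q. Since u | d, u | q + d.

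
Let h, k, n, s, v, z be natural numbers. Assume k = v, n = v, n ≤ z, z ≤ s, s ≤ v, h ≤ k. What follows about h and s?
h ≤ s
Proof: n = v and n ≤ z, hence v ≤ z. Since z ≤ s, v ≤ s. Since s ≤ v, v = s. Since k = v, k = s. h ≤ k, so h ≤ s.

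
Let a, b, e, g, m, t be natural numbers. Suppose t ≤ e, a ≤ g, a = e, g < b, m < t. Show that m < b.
m < t and t ≤ e, hence m < e. From a ≤ g and g < b, a < b. From a = e, e < b. From m < e, m < b.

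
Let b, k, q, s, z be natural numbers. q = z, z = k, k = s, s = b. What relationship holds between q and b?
q = b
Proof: q = z and z = k, therefore q = k. k = s, so q = s. s = b, so q = b.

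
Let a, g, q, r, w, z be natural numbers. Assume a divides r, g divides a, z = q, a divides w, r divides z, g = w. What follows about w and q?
w divides q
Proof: g = w and g divides a, so w divides a. a divides w, so a = w. Since a divides r and r divides z, a divides z. Since z = q, a divides q. a = w, so w divides q.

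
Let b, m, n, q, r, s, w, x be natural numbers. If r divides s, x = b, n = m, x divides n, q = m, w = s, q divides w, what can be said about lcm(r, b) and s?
lcm(r, b) divides s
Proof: From n = m and x divides n, x divides m. Since x = b, b divides m. w = s and q divides w, so q divides s. q = m, so m divides s. b divides m, so b divides s. r divides s, so lcm(r, b) divides s.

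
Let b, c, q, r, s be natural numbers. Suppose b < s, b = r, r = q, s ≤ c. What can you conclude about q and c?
q < c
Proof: b = r and r = q, so b = q. Since b < s, q < s. s ≤ c, so q < c.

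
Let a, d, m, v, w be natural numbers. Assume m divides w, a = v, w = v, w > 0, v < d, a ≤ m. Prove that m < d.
a = v and a ≤ m, so v ≤ m. m divides w and w > 0, so m ≤ w. w = v, so m ≤ v. v ≤ m, so v = m. Since v < d, m < d.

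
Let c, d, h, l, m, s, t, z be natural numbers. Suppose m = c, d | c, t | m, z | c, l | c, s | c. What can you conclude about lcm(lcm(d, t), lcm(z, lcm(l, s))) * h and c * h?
lcm(lcm(d, t), lcm(z, lcm(l, s))) * h | c * h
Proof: m = c and t | m, therefore t | c. Since d | c, lcm(d, t) | c. l | c and s | c, hence lcm(l, s) | c. z | c, so lcm(z, lcm(l, s)) | c. lcm(d, t) | c, so lcm(lcm(d, t), lcm(z, lcm(l, s))) | c. Then lcm(lcm(d, t), lcm(z, lcm(l, s))) * h | c * h.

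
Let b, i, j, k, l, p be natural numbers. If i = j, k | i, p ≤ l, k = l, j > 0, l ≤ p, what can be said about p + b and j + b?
p + b ≤ j + b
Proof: l ≤ p and p ≤ l, therefore l = p. From k = l and k | i, l | i. l = p, so p | i. From i = j, p | j. Since j > 0, p ≤ j. Then p + b ≤ j + b.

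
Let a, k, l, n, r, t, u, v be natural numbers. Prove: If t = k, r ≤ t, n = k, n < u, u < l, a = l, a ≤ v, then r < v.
t = k and r ≤ t, thus r ≤ k. Since n = k and n < u, k < u. u < l, so k < l. a = l and a ≤ v, therefore l ≤ v. k < l, so k < v. r ≤ k, so r < v.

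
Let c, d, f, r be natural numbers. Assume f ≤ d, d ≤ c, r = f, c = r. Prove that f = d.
c = r and r = f, hence c = f. Because d ≤ c, d ≤ f. f ≤ d, so f = d.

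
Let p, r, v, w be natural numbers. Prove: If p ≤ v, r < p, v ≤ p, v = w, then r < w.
From p ≤ v and v ≤ p, p = v. Because r < p, r < v. v = w, so r < w.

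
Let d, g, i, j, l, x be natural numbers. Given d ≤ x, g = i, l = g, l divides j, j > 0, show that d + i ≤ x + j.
l = g and l divides j, hence g divides j. j > 0, so g ≤ j. From g = i, i ≤ j. From d ≤ x, d + i ≤ x + j.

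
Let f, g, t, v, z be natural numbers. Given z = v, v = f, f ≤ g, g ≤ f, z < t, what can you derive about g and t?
g < t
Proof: From z = v and v = f, z = f. Since f ≤ g and g ≤ f, f = g. Since z = f, z = g. Because z < t, g < t.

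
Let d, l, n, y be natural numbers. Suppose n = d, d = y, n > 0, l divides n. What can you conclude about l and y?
l ≤ y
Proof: n = d and d = y, so n = y. l divides n and n > 0, thus l ≤ n. n = y, so l ≤ y.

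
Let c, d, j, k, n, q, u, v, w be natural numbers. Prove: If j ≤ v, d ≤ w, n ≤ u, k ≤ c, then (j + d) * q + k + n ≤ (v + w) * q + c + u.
j ≤ v and d ≤ w, therefore j + d ≤ v + w. By multiplying by a non-negative, (j + d) * q ≤ (v + w) * q. From k ≤ c and n ≤ u, k + n ≤ c + u. Since (j + d) * q ≤ (v + w) * q, (j + d) * q + k + n ≤ (v + w) * q + c + u.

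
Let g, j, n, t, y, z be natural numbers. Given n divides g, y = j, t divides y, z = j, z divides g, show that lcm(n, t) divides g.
Because y = j and t divides y, t divides j. Because z = j and z divides g, j divides g. Since t divides j, t divides g. Since n divides g, lcm(n, t) divides g.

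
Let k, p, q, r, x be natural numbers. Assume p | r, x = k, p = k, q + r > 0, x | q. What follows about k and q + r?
k ≤ q + r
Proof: x = k and x | q, thus k | q. From p = k and p | r, k | r. Since k | q, k | q + r. Since q + r > 0, k ≤ q + r.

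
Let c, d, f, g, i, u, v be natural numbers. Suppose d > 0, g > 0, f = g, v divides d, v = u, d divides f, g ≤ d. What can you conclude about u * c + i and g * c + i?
u * c + i ≤ g * c + i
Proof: f = g and d divides f, therefore d divides g. Since g > 0, d ≤ g. Since g ≤ d, d = g. Since v divides d and d > 0, v ≤ d. d = g, so v ≤ g. Since v = u, u ≤ g. By multiplying by a non-negative, u * c ≤ g * c. Then u * c + i ≤ g * c + i.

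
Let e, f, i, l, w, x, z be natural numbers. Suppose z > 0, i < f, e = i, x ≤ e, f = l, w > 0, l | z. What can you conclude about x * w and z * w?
x * w < z * w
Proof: From e = i and x ≤ e, x ≤ i. From f = l and i < f, i < l. Since x ≤ i, x < l. l | z and z > 0, thus l ≤ z. Since x < l, x < z. From w > 0, x * w < z * w.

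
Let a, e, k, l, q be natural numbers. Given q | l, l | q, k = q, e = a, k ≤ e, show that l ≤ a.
Because q | l and l | q, q = l. From e = a and k ≤ e, k ≤ a. k = q, so q ≤ a. q = l, so l ≤ a.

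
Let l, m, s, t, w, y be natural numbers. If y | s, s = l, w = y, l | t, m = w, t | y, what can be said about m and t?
m = t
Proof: Because m = w and w = y, m = y. s = l and y | s, so y | l. Since l | t, y | t. From t | y, y = t. m = y, so m = t.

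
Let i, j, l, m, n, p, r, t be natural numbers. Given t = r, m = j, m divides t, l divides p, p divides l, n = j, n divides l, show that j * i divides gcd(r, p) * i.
m = j and m divides t, so j divides t. t = r, so j divides r. l divides p and p divides l, hence l = p. n = j and n divides l, therefore j divides l. l = p, so j divides p. Since j divides r, j divides gcd(r, p). Then j * i divides gcd(r, p) * i.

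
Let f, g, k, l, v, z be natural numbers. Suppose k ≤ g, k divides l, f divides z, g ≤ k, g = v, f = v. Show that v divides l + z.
Because k ≤ g and g ≤ k, k = g. Because g = v, k = v. Since k divides l, v divides l. From f = v and f divides z, v divides z. v divides l, so v divides l + z.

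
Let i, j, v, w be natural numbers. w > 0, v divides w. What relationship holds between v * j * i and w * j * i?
v * j * i ≤ w * j * i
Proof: Since v divides w and w > 0, v ≤ w. By multiplying by a non-negative, v * j ≤ w * j. By multiplying by a non-negative, v * j * i ≤ w * j * i.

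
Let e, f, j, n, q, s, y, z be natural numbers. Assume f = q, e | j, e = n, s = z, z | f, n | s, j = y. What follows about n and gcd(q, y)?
n | gcd(q, y)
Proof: s = z and n | s, therefore n | z. Because f = q and z | f, z | q. Since n | z, n | q. Because j = y and e | j, e | y. e = n, so n | y. n | q, so n | gcd(q, y).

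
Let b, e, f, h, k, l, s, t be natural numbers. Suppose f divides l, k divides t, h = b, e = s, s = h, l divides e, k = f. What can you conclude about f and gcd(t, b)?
f divides gcd(t, b)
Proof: Because k = f and k divides t, f divides t. From e = s and s = h, e = h. h = b, so e = b. f divides l and l divides e, hence f divides e. e = b, so f divides b. Since f divides t, f divides gcd(t, b).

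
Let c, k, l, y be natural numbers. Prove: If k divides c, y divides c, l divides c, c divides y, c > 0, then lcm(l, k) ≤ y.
c divides y and y divides c, therefore c = y. From l divides c and k divides c, lcm(l, k) divides c. Since c > 0, lcm(l, k) ≤ c. Since c = y, lcm(l, k) ≤ y.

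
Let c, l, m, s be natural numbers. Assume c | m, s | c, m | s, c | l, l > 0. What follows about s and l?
s ≤ l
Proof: From c | m and m | s, c | s. s | c, so c = s. c | l, so s | l. Since l > 0, s ≤ l.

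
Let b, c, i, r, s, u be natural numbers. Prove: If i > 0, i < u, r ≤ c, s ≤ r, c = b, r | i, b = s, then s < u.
c = b and b = s, so c = s. Since r ≤ c, r ≤ s. Since s ≤ r, r = s. r | i and i > 0, therefore r ≤ i. r = s, so s ≤ i. Because i < u, s < u.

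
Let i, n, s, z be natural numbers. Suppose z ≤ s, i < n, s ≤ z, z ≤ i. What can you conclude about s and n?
s < n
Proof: z ≤ s and s ≤ z, thus z = s. Because z ≤ i and i < n, z < n. z = s, so s < n.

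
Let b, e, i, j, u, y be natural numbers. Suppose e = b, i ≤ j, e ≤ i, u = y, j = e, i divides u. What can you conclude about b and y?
b divides y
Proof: From j = e and i ≤ j, i ≤ e. Since e ≤ i, i = e. Since e = b, i = b. Since u = y and i divides u, i divides y. i = b, so b divides y.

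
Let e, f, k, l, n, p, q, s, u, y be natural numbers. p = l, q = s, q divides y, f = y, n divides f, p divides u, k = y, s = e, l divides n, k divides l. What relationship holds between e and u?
e divides u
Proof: From q = s and s = e, q = e. k = y and k divides l, thus y divides l. l divides n and n divides f, hence l divides f. f = y, so l divides y. Because y divides l, y = l. Since q divides y, q divides l. From p = l and p divides u, l divides u. q divides l, so q divides u. q = e, so e divides u.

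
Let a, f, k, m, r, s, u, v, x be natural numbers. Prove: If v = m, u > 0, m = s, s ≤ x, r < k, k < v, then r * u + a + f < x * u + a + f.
v = m and m = s, so v = s. From k < v, k < s. Since r < k, r < s. Since s ≤ x, r < x. Using u > 0, by multiplying by a positive, r * u < x * u. Then r * u + a < x * u + a. Then r * u + a + f < x * u + a + f.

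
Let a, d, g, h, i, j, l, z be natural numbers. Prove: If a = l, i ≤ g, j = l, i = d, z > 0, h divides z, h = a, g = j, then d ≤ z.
Since g = j and j = l, g = l. i = d and i ≤ g, hence d ≤ g. Since g = l, d ≤ l. h = a and a = l, hence h = l. Since h divides z, l divides z. Because z > 0, l ≤ z. d ≤ l, so d ≤ z.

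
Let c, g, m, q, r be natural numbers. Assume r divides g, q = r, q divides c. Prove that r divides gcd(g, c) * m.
q = r and q divides c, hence r divides c. r divides g, so r divides gcd(g, c). Then r divides gcd(g, c) * m.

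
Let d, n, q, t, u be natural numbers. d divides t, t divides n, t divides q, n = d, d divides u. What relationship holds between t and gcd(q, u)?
t divides gcd(q, u)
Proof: Because n = d and t divides n, t divides d. Because d divides t, d = t. d divides u, so t divides u. t divides q, so t divides gcd(q, u).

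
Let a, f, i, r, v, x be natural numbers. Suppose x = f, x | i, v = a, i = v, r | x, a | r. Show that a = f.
From a | r and r | x, a | x. From i = v and v = a, i = a. x | i, so x | a. Since a | x, a = x. Since x = f, a = f.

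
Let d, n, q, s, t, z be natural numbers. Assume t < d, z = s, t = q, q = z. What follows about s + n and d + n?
s + n < d + n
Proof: t = q and q = z, thus t = z. Since z = s, t = s. t < d, so s < d. Then s + n < d + n.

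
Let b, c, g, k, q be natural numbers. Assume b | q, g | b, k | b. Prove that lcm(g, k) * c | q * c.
g | b and k | b, thus lcm(g, k) | b. Since b | q, lcm(g, k) | q. Then lcm(g, k) * c | q * c.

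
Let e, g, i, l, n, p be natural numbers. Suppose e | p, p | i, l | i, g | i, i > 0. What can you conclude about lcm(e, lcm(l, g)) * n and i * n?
lcm(e, lcm(l, g)) * n ≤ i * n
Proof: e | p and p | i, thus e | i. Since l | i and g | i, lcm(l, g) | i. e | i, so lcm(e, lcm(l, g)) | i. Since i > 0, lcm(e, lcm(l, g)) ≤ i. Then lcm(e, lcm(l, g)) * n ≤ i * n.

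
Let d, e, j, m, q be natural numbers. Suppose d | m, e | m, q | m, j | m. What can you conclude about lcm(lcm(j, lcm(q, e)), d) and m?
lcm(lcm(j, lcm(q, e)), d) | m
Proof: From q | m and e | m, lcm(q, e) | m. Since j | m, lcm(j, lcm(q, e)) | m. Since d | m, lcm(lcm(j, lcm(q, e)), d) | m.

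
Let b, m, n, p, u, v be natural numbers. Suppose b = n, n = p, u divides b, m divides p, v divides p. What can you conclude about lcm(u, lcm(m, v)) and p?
lcm(u, lcm(m, v)) divides p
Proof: Because b = n and n = p, b = p. u divides b, so u divides p. m divides p and v divides p, hence lcm(m, v) divides p. u divides p, so lcm(u, lcm(m, v)) divides p.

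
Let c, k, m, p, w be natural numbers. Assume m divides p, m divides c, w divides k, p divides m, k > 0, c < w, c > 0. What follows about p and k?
p < k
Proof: Since m divides p and p divides m, m = p. Since m divides c and c > 0, m ≤ c. Because c < w, m < w. Since m = p, p < w. Because w divides k and k > 0, w ≤ k. Since p < w, p < k.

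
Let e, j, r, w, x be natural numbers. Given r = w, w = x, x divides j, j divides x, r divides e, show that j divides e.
Since r = w and w = x, r = x. x divides j and j divides x, therefore x = j. Because r = x, r = j. r divides e, so j divides e.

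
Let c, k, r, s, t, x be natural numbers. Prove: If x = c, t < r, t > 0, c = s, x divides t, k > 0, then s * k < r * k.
x = c and c = s, so x = s. From x divides t and t > 0, x ≤ t. Since x = s, s ≤ t. Since t < r, s < r. Combining with k > 0, by multiplying by a positive, s * k < r * k.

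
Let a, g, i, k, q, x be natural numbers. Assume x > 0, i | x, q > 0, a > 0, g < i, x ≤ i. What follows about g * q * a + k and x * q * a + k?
g * q * a + k < x * q * a + k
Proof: i | x and x > 0, therefore i ≤ x. x ≤ i, so i = x. Since g < i, g < x. q > 0, so g * q < x * q. a > 0, so g * q * a < x * q * a. Then g * q * a + k < x * q * a + k.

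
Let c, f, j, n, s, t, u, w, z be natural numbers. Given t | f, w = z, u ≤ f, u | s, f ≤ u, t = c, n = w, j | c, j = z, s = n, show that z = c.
n = w and w = z, hence n = z. From u ≤ f and f ≤ u, u = f. s = n and u | s, so u | n. Since u = f, f | n. From t | f, t | n. Since t = c, c | n. n = z, so c | z. Because j = z and j | c, z | c. Since c | z, c = z. Then z = c.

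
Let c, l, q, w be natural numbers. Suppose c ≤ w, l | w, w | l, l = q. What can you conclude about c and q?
c ≤ q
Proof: Because w | l and l | w, w = l. Since l = q, w = q. c ≤ w, so c ≤ q.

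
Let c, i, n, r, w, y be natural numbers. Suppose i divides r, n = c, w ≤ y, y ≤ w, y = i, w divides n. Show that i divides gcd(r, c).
From w ≤ y and y ≤ w, w = y. From y = i, w = i. w divides n, so i divides n. n = c, so i divides c. i divides r, so i divides gcd(r, c).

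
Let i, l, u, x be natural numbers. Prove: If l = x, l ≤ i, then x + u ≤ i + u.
l = x and l ≤ i, thus x ≤ i. Then x + u ≤ i + u.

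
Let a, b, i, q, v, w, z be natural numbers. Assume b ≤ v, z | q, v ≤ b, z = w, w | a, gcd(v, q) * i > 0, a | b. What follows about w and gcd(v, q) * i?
w ≤ gcd(v, q) * i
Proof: b ≤ v and v ≤ b, so b = v. w | a and a | b, so w | b. Since b = v, w | v. z = w and z | q, so w | q. w | v, so w | gcd(v, q). Then w | gcd(v, q) * i. Since gcd(v, q) * i > 0, w ≤ gcd(v, q) * i.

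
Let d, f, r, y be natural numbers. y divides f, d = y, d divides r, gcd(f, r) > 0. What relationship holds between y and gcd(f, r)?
y ≤ gcd(f, r)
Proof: From d = y and d divides r, y divides r. y divides f, so y divides gcd(f, r). gcd(f, r) > 0, so y ≤ gcd(f, r).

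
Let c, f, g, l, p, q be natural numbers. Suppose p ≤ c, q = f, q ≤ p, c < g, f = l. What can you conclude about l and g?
l < g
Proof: q = f and f = l, hence q = l. Because p ≤ c and c < g, p < g. q ≤ p, so q < g. Since q = l, l < g.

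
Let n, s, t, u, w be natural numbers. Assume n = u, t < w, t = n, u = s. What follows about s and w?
s < w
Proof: t = n and n = u, thus t = u. u = s, so t = s. t < w, so s < w.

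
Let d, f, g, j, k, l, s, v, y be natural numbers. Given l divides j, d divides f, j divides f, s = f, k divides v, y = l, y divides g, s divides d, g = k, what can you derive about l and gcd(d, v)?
l divides gcd(d, v)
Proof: s = f and s divides d, so f divides d. d divides f, so f = d. From l divides j and j divides f, l divides f. f = d, so l divides d. Because y = l and y divides g, l divides g. g = k, so l divides k. Because k divides v, l divides v. l divides d, so l divides gcd(d, v).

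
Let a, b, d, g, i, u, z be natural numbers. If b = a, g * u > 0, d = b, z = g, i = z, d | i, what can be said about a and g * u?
a ≤ g * u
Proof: Because i = z and z = g, i = g. d = b and d | i, therefore b | i. i = g, so b | g. Since b = a, a | g. Then a | g * u. g * u > 0, so a ≤ g * u.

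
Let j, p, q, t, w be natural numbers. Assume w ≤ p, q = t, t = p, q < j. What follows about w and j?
w < j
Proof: Since q = t and t = p, q = p. q < j, so p < j. w ≤ p, so w < j.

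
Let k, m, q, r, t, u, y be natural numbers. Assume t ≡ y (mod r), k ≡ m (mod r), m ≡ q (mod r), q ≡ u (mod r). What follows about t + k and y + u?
t + k ≡ y + u (mod r)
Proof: k ≡ m (mod r) and m ≡ q (mod r), so k ≡ q (mod r). q ≡ u (mod r), so k ≡ u (mod r). Combining with t ≡ y (mod r), by adding congruences, t + k ≡ y + u (mod r).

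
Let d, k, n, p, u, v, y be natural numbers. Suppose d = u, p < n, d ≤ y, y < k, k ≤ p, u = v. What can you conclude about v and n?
v < n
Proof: d = u and u = v, hence d = v. From d ≤ y, v ≤ y. Since y < k, v < k. k ≤ p and p < n, therefore k < n. Because v < k, v < n.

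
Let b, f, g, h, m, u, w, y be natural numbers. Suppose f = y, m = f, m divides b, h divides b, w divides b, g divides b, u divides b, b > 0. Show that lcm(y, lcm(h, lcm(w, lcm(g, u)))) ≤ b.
From m = f and m divides b, f divides b. f = y, so y divides b. g divides b and u divides b, therefore lcm(g, u) divides b. w divides b, so lcm(w, lcm(g, u)) divides b. Because h divides b, lcm(h, lcm(w, lcm(g, u))) divides b. y divides b, so lcm(y, lcm(h, lcm(w, lcm(g, u)))) divides b. Since b > 0, lcm(y, lcm(h, lcm(w, lcm(g, u)))) ≤ b.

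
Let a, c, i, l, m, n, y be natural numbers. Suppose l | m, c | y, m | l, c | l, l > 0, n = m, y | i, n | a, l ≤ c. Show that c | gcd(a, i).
m | l and l | m, thus m = l. c | l and l > 0, thus c ≤ l. Since l ≤ c, l = c. Since m = l, m = c. n = m and n | a, therefore m | a. Since m = c, c | a. c | y and y | i, hence c | i. Since c | a, c | gcd(a, i).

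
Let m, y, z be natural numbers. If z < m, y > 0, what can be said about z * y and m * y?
z * y < m * y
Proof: z < m and y > 0. By multiplying by a positive, z * y < m * y.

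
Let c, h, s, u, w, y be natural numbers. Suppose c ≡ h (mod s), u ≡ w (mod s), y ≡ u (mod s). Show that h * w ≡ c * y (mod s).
y ≡ u (mod s) and u ≡ w (mod s), therefore y ≡ w (mod s). Since c ≡ h (mod s), c * y ≡ h * w (mod s). Then h * w ≡ c * y (mod s).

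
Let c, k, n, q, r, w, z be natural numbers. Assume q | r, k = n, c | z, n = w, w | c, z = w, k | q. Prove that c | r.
From z = w and c | z, c | w. w | c, so w = c. k = n and n = w, so k = w. Since k | q, w | q. q | r, so w | r. Since w = c, c | r.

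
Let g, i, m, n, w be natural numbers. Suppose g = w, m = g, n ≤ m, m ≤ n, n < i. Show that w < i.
n ≤ m and m ≤ n, therefore n = m. Since m = g, n = g. g = w, so n = w. n < i, so w < i.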